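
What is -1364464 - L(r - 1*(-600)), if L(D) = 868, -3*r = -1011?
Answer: -1365332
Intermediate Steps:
r = 337 (r = -⅓*(-1011) = 337)
-1364464 - L(r - 1*(-600)) = -1364464 - 1*868 = -1364464 - 868 = -1365332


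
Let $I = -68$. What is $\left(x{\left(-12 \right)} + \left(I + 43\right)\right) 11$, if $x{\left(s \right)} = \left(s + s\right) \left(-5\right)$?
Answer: $1045$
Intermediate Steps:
$x{\left(s \right)} = - 10 s$ ($x{\left(s \right)} = 2 s \left(-5\right) = - 10 s$)
$\left(x{\left(-12 \right)} + \left(I + 43\right)\right) 11 = \left(\left(-10\right) \left(-12\right) + \left(-68 + 43\right)\right) 11 = \left(120 - 25\right) 11 = 95 \cdot 11 = 1045$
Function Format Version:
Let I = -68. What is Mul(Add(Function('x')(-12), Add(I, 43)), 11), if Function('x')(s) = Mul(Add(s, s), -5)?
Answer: 1045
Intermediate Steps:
Function('x')(s) = Mul(-10, s) (Function('x')(s) = Mul(Mul(2, s), -5) = Mul(-10, s))
Mul(Add(Function('x')(-12), Add(I, 43)), 11) = Mul(Add(Mul(-10, -12), Add(-68, 43)), 11) = Mul(Add(120, -25), 11) = Mul(95, 11) = 1045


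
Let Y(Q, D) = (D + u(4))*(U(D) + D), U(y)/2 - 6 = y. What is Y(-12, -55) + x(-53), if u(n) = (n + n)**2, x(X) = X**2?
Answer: 1432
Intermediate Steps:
U(y) = 12 + 2*y
u(n) = 4*n**2 (u(n) = (2*n)**2 = 4*n**2)
Y(Q, D) = (12 + 3*D)*(64 + D) (Y(Q, D) = (D + 4*4**2)*((12 + 2*D) + D) = (D + 4*16)*(12 + 3*D) = (D + 64)*(12 + 3*D) = (64 + D)*(12 + 3*D) = (12 + 3*D)*(64 + D))
Y(-12, -55) + x(-53) = (768 + 3*(-55)**2 + 204*(-55)) + (-53)**2 = (768 + 3*3025 - 11220) + 2809 = (768 + 9075 - 11220) + 2809 = -1377 + 2809 = 1432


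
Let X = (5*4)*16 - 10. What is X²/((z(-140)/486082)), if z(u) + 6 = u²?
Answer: 23356240100/9797 ≈ 2.3840e+6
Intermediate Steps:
X = 310 (X = 20*16 - 10 = 320 - 10 = 310)
z(u) = -6 + u²
X²/((z(-140)/486082)) = 310²/(((-6 + (-140)²)/486082)) = 96100/(((-6 + 19600)*(1/486082))) = 96100/((19594*(1/486082))) = 96100/(9797/243041) = 96100*(243041/9797) = 23356240100/9797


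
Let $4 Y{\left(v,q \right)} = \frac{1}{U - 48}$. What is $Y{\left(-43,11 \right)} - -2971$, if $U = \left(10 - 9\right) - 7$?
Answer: $\frac{641735}{216} \approx 2971.0$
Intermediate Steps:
$U = -6$ ($U = 1 - 7 = -6$)
$Y{\left(v,q \right)} = - \frac{1}{216}$ ($Y{\left(v,q \right)} = \frac{1}{4 \left(-6 - 48\right)} = \frac{1}{4 \left(-54\right)} = \frac{1}{4} \left(- \frac{1}{54}\right) = - \frac{1}{216}$)
$Y{\left(-43,11 \right)} - -2971 = - \frac{1}{216} - -2971 = - \frac{1}{216} + 2971 = \frac{641735}{216}$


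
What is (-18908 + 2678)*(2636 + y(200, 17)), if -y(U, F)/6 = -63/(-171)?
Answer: -812181660/19 ≈ -4.2746e+7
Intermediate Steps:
y(U, F) = -42/19 (y(U, F) = -(-378)/(-171) = -(-378)*(-1)/171 = -6*7/19 = -42/19)
(-18908 + 2678)*(2636 + y(200, 17)) = (-18908 + 2678)*(2636 - 42/19) = -16230*50042/19 = -812181660/19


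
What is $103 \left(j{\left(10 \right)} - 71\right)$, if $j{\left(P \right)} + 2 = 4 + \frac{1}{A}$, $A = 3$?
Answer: $- \frac{21218}{3} \approx -7072.7$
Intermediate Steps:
$j{\left(P \right)} = \frac{7}{3}$ ($j{\left(P \right)} = -2 + \left(4 + \frac{1}{3}\right) = -2 + \frac{13}{3} = \frac{7}{3}$)
$103 \left(j{\left(10 \right)} - 71\right) = 103 \left(\frac{7}{3} - 71\right) = 103 \left(- \frac{206}{3}\right) = - \frac{21218}{3}$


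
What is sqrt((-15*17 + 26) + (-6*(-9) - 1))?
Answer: 4*I*sqrt(11) ≈ 13.266*I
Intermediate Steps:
sqrt((-15*17 + 26) + (-6*(-9) - 1)) = sqrt((-255 + 26) + (54 - 1)) = sqrt(-229 + 53) = sqrt(-176) = 4*I*sqrt(11)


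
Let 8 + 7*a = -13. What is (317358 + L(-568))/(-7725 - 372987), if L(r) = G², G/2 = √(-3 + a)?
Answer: -52889/63452 ≈ -0.83353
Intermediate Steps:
a = -3 (a = -8/7 + (⅐)*(-13) = -8/7 - 13/7 = -3)
G = 2*I*√6 (G = 2*√(-3 - 3) = 2*√(-6) = 2*(I*√6) = 2*I*√6 ≈ 4.899*I)
L(r) = -24 (L(r) = (2*I*√6)² = -24)
(317358 + L(-568))/(-7725 - 372987) = (317358 - 24)/(-7725 - 372987) = 317334/(-380712) = 317334*(-1/380712) = -52889/63452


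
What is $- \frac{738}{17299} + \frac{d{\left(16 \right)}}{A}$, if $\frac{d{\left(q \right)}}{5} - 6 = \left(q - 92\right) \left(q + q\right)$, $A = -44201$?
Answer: $\frac{177216532}{764633099} \approx 0.23177$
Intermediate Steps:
$d{\left(q \right)} = 30 + 10 q \left(-92 + q\right)$ ($d{\left(q \right)} = 30 + 5 \left(q - 92\right) \left(q + q\right) = 30 + 5 \left(-92 + q\right) 2 q = 30 + 5 \cdot 2 q \left(-92 + q\right) = 30 + 10 q \left(-92 + q\right)$)
$- \frac{738}{17299} + \frac{d{\left(16 \right)}}{A} = - \frac{738}{17299} + \frac{30 - 14720 + 10 \cdot 16^{2}}{-44201} = \left(-738\right) \frac{1}{17299} + \left(30 - 14720 + 10 \cdot 256\right) \left(- \frac{1}{44201}\right) = - \frac{738}{17299} + \left(30 - 14720 + 2560\right) \left(- \frac{1}{44201}\right) = - \frac{738}{17299} - - \frac{12130}{44201} = - \frac{738}{17299} + \frac{12130}{44201} = \frac{177216532}{764633099}$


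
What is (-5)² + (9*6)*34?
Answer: 1861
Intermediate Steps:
(-5)² + (9*6)*34 = 25 + 54*34 = 25 + 1836 = 1861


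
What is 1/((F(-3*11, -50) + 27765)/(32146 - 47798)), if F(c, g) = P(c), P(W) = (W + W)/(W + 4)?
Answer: -453908/805251 ≈ -0.56369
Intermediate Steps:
P(W) = 2*W/(4 + W) (P(W) = (2*W)/(4 + W) = 2*W/(4 + W))
F(c, g) = 2*c/(4 + c)
1/((F(-3*11, -50) + 27765)/(32146 - 47798)) = 1/((2*(-3*11)/(4 - 3*11) + 27765)/(32146 - 47798)) = 1/((2*(-33)/(4 - 33) + 27765)/(-15652)) = 1/((2*(-33)/(-29) + 27765)*(-1/15652)) = 1/((2*(-33)*(-1/29) + 27765)*(-1/15652)) = 1/((66/29 + 27765)*(-1/15652)) = 1/((805251/29)*(-1/15652)) = 1/(-805251/453908) = -453908/805251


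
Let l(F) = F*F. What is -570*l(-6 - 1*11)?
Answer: -164730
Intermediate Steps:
l(F) = F**2
-570*l(-6 - 1*11) = -570*(-6 - 1*11)**2 = -570*(-6 - 11)**2 = -570*(-17)**2 = -570*289 = -164730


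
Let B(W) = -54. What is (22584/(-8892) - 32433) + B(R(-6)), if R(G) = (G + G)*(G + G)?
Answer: -24074749/741 ≈ -32490.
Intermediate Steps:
R(G) = 4*G² (R(G) = (2*G)*(2*G) = 4*G²)
(22584/(-8892) - 32433) + B(R(-6)) = (22584/(-8892) - 32433) - 54 = (22584*(-1/8892) - 32433) - 54 = (-1882/741 - 32433) - 54 = -24034735/741 - 54 = -24074749/741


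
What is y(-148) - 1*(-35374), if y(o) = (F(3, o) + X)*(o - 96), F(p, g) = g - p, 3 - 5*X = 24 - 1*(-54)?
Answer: 75878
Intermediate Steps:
X = -15 (X = 3/5 - (24 - 1*(-54))/5 = 3/5 - (24 + 54)/5 = 3/5 - 1/5*78 = 3/5 - 78/5 = -15)
y(o) = (-96 + o)*(-18 + o) (y(o) = ((o - 1*3) - 15)*(o - 96) = ((o - 3) - 15)*(-96 + o) = ((-3 + o) - 15)*(-96 + o) = (-18 + o)*(-96 + o) = (-96 + o)*(-18 + o))
y(-148) - 1*(-35374) = (1728 + (-148)**2 - 114*(-148)) - 1*(-35374) = (1728 + 21904 + 16872) + 35374 = 40504 + 35374 = 75878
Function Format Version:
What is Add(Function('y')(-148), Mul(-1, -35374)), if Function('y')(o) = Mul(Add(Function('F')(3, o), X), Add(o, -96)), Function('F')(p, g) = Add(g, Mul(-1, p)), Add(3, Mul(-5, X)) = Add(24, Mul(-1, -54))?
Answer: 75878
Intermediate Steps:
X = -15 (X = Add(Rational(3, 5), Mul(Rational(-1, 5), Add(24, Mul(-1, -54)))) = Add(Rational(3, 5), Mul(Rational(-1, 5), Add(24, 54))) = Add(Rational(3, 5), Mul(Rational(-1, 5), 78)) = Add(Rational(3, 5), Rational(-78, 5)) = -15)
Function('y')(o) = Mul(Add(-96, o), Add(-18, o)) (Function('y')(o) = Mul(Add(Add(o, Mul(-1, 3)), -15), Add(o, -96)) = Mul(Add(Add(o, -3), -15), Add(-96, o)) = Mul(Add(Add(-3, o), -15), Add(-96, o)) = Mul(Add(-18, o), Add(-96, o)) = Mul(Add(-96, o), Add(-18, o)))
Add(Function('y')(-148), Mul(-1, -35374)) = Add(Add(1728, Pow(-148, 2), Mul(-114, -148)), Mul(-1, -35374)) = Add(Add(1728, 21904, 16872), 35374) = Add(40504, 35374) = 75878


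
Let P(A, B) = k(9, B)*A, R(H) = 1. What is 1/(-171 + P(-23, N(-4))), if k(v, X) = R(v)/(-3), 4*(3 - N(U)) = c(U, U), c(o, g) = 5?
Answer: -3/490 ≈ -0.0061224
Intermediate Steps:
N(U) = 7/4 (N(U) = 3 - ¼*5 = 3 - 5/4 = 7/4)
k(v, X) = -⅓ (k(v, X) = 1/(-3) = 1*(-⅓) = -⅓)
P(A, B) = -A/3
1/(-171 + P(-23, N(-4))) = 1/(-171 - ⅓*(-23)) = 1/(-171 + 23/3) = 1/(-490/3) = -3/490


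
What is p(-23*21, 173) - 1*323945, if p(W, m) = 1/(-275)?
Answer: -89084876/275 ≈ -3.2395e+5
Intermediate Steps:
p(W, m) = -1/275
p(-23*21, 173) - 1*323945 = -1/275 - 1*323945 = -1/275 - 323945 = -89084876/275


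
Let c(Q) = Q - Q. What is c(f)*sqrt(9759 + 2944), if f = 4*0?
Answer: 0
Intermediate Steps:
f = 0
c(Q) = 0
c(f)*sqrt(9759 + 2944) = 0*sqrt(9759 + 2944) = 0*sqrt(12703) = 0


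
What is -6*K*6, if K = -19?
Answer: 684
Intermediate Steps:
-6*K*6 = -6*(-19)*6 = 114*6 = 684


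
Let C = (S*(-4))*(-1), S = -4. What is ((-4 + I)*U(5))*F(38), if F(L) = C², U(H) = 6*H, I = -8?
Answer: -92160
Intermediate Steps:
C = -16 (C = -4*(-4)*(-1) = 16*(-1) = -16)
F(L) = 256 (F(L) = (-16)² = 256)
((-4 + I)*U(5))*F(38) = ((-4 - 8)*(6*5))*256 = -12*30*256 = -360*256 = -92160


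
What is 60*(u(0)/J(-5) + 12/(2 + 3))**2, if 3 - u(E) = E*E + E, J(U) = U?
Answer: 972/5 ≈ 194.40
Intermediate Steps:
u(E) = 3 - E - E**2 (u(E) = 3 - (E*E + E) = 3 - (E**2 + E) = 3 - (E + E**2) = 3 + (-E - E**2) = 3 - E - E**2)
60*(u(0)/J(-5) + 12/(2 + 3))**2 = 60*((3 - 1*0 - 1*0**2)/(-5) + 12/(2 + 3))**2 = 60*((3 + 0 - 1*0)*(-1/5) + 12/5)**2 = 60*((3 + 0 + 0)*(-1/5) + 12*(1/5))**2 = 60*(3*(-1/5) + 12/5)**2 = 60*(-3/5 + 12/5)**2 = 60*(9/5)**2 = 60*(81/25) = 972/5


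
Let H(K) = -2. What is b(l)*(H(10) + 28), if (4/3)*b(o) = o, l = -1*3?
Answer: -117/2 ≈ -58.500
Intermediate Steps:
l = -3
b(o) = 3*o/4
b(l)*(H(10) + 28) = ((¾)*(-3))*(-2 + 28) = -9/4*26 = -117/2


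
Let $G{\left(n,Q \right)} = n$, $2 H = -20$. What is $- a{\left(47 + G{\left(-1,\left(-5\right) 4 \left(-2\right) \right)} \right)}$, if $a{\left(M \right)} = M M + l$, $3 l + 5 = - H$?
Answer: $- \frac{6353}{3} \approx -2117.7$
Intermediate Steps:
$H = -10$ ($H = \frac{1}{2} \left(-20\right) = -10$)
$l = \frac{5}{3}$ ($l = - \frac{5}{3} + \frac{\left(-1\right) \left(-10\right)}{3} = - \frac{5}{3} + \frac{1}{3} \cdot 10 = - \frac{5}{3} + \frac{10}{3} = \frac{5}{3} \approx 1.6667$)
$a{\left(M \right)} = \frac{5}{3} + M^{2}$ ($a{\left(M \right)} = M M + \frac{5}{3} = M^{2} + \frac{5}{3} = \frac{5}{3} + M^{2}$)
$- a{\left(47 + G{\left(-1,\left(-5\right) 4 \left(-2\right) \right)} \right)} = - (\frac{5}{3} + \left(47 - 1\right)^{2}) = - (\frac{5}{3} + 46^{2}) = - (\frac{5}{3} + 2116) = \left(-1\right) \frac{6353}{3} = - \frac{6353}{3}$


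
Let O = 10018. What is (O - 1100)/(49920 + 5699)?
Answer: 8918/55619 ≈ 0.16034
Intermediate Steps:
(O - 1100)/(49920 + 5699) = (10018 - 1100)/(49920 + 5699) = 8918/55619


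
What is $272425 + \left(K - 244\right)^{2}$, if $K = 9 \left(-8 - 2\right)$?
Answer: $383981$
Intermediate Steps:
$K = -90$ ($K = 9 \left(-10\right) = -90$)
$272425 + \left(K - 244\right)^{2} = 272425 + \left(-90 - 244\right)^{2} = 272425 + \left(-334\right)^{2} = 272425 + 111556 = 383981$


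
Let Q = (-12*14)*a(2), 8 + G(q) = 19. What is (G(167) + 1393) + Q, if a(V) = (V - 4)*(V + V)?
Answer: 2748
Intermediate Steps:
a(V) = 2*V*(-4 + V) (a(V) = (-4 + V)*(2*V) = 2*V*(-4 + V))
G(q) = 11 (G(q) = -8 + 19 = 11)
Q = 1344 (Q = (-12*14)*(2*2*(-4 + 2)) = -336*2*(-2) = -168*(-8) = 1344)
(G(167) + 1393) + Q = (11 + 1393) + 1344 = 1404 + 1344 = 2748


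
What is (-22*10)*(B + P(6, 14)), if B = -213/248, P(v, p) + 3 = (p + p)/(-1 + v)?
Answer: -23749/62 ≈ -383.05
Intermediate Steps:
P(v, p) = -3 + 2*p/(-1 + v) (P(v, p) = -3 + (p + p)/(-1 + v) = -3 + (2*p)/(-1 + v) = -3 + 2*p/(-1 + v))
B = -213/248 (B = -213*1/248 = -213/248 ≈ -0.85887)
(-22*10)*(B + P(6, 14)) = (-22*10)*(-213/248 + (3 - 3*6 + 2*14)/(-1 + 6)) = -220*(-213/248 + (3 - 18 + 28)/5) = -220*(-213/248 + (⅕)*13) = -220*(-213/248 + 13/5) = -220*2159/1240 = -23749/62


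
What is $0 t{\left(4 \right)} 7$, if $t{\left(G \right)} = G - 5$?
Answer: $0$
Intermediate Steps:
$t{\left(G \right)} = -5 + G$ ($t{\left(G \right)} = G - 5 = -5 + G$)
$0 t{\left(4 \right)} 7 = 0 \left(-5 + 4\right) 7 = 0 \left(-1\right) 7 = 0 \cdot 7 = 0$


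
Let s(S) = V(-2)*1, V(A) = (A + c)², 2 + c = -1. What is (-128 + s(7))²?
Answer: 10609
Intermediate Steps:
c = -3 (c = -2 - 1 = -3)
V(A) = (-3 + A)² (V(A) = (A - 3)² = (-3 + A)²)
s(S) = 25 (s(S) = (-3 - 2)²*1 = (-5)²*1 = 25*1 = 25)
(-128 + s(7))² = (-128 + 25)² = (-103)² = 10609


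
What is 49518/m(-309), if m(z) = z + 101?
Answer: -24759/104 ≈ -238.07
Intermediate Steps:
m(z) = 101 + z
49518/m(-309) = 49518/(101 - 309) = 49518/(-208) = 49518*(-1/208) = -24759/104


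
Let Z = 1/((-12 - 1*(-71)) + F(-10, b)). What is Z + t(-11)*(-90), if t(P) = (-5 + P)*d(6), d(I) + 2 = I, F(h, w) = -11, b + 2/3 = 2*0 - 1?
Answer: 276481/48 ≈ 5760.0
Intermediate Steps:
b = -5/3 (b = -⅔ + (2*0 - 1) = -⅔ + (0 - 1) = -⅔ - 1 = -5/3 ≈ -1.6667)
Z = 1/48 (Z = 1/((-12 - 1*(-71)) - 11) = 1/((-12 + 71) - 11) = 1/(59 - 11) = 1/48 ≈ 0.020833)
d(I) = -2 + I
t(P) = -20 + 4*P (t(P) = (-5 + P)*(-2 + 6) = (-5 + P)*4 = -20 + 4*P)
Z + t(-11)*(-90) = 1/48 + (-20 + 4*(-11))*(-90) = 1/48 + (-20 - 44)*(-90) = 1/48 - 64*(-90) = 1/48 + 5760 = 276481/48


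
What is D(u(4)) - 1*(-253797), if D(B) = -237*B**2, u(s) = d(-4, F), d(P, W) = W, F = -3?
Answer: 251664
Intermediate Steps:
u(s) = -3
D(u(4)) - 1*(-253797) = -237*(-3)**2 - 1*(-253797) = -237*9 + 253797 = -2133 + 253797 = 251664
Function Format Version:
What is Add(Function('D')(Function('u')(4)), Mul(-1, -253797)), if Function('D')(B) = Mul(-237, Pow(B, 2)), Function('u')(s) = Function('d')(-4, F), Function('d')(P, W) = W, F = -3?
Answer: 251664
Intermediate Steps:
Function('u')(s) = -3
Add(Function('D')(Function('u')(4)), Mul(-1, -253797)) = Add(Mul(-237, Pow(-3, 2)), Mul(-1, -253797)) = Add(Mul(-237, 9), 253797) = Add(-2133, 253797) = 251664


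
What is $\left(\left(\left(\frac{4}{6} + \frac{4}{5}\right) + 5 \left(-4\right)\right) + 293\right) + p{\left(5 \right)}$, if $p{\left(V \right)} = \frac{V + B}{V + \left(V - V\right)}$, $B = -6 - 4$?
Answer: $\frac{4102}{15} \approx 273.47$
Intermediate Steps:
$B = -10$ ($B = -6 - 4 = -10$)
$p{\left(V \right)} = \frac{-10 + V}{V}$ ($p{\left(V \right)} = \frac{V - 10}{V + \left(V - V\right)} = \frac{-10 + V}{V + 0} = \frac{-10 + V}{V}$)
$\left(\left(\left(\frac{4}{6} + \frac{4}{5}\right) + 5 \left(-4\right)\right) + 293\right) + p{\left(5 \right)} = \left(\left(\left(\frac{4}{6} + \frac{4}{5}\right) + 5 \left(-4\right)\right) + 293\right) + \frac{-10 + 5}{5} = \left(\left(\left(4 \cdot \frac{1}{6} + 4 \cdot \frac{1}{5}\right) - 20\right) + 293\right) + \frac{1}{5} \left(-5\right) = \left(\left(\left(\frac{2}{3} + \frac{4}{5}\right) - 20\right) + 293\right) - 1 = \left(\left(\frac{22}{15} - 20\right) + 293\right) - 1 = \left(- \frac{278}{15} + 293\right) - 1 = \frac{4117}{15} - 1 = \frac{4102}{15}$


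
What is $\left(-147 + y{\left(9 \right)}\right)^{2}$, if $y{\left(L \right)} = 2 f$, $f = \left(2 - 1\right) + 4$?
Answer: $18769$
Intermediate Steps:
$f = 5$ ($f = 1 + 4 = 5$)
$y{\left(L \right)} = 10$ ($y{\left(L \right)} = 2 \cdot 5 = 10$)
$\left(-147 + y{\left(9 \right)}\right)^{2} = \left(-147 + 10\right)^{2} = \left(-137\right)^{2} = 18769$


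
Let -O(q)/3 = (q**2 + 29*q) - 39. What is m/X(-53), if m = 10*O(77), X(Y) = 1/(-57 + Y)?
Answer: 26805900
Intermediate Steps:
O(q) = 117 - 87*q - 3*q**2 (O(q) = -3*((q**2 + 29*q) - 39) = -3*(-39 + q**2 + 29*q) = 117 - 87*q - 3*q**2)
m = -243690 (m = 10*(117 - 87*77 - 3*77**2) = 10*(117 - 6699 - 3*5929) = 10*(117 - 6699 - 17787) = 10*(-24369) = -243690)
m/X(-53) = -243690/(1/(-57 - 53)) = -243690/(1/(-110)) = -243690/(-1/110) = -243690*(-110) = 26805900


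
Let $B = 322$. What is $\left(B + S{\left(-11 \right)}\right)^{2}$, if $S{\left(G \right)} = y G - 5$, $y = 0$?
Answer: $100489$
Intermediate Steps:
$S{\left(G \right)} = -5$ ($S{\left(G \right)} = 0 G - 5 = 0 - 5 = -5$)
$\left(B + S{\left(-11 \right)}\right)^{2} = \left(322 - 5\right)^{2} = 317^{2} = 100489$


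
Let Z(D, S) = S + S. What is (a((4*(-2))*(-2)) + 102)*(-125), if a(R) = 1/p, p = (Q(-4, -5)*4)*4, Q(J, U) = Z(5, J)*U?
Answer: -1632025/128 ≈ -12750.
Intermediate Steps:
Z(D, S) = 2*S
Q(J, U) = 2*J*U (Q(J, U) = (2*J)*U = 2*J*U)
p = 640 (p = ((2*(-4)*(-5))*4)*4 = (40*4)*4 = 160*4 = 640)
a(R) = 1/640
(a((4*(-2))*(-2)) + 102)*(-125) = (1/640 + 102)*(-125) = (65281/640)*(-125) = -1632025/128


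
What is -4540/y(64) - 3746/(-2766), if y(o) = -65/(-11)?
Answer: -13789055/17979 ≈ -766.95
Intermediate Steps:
y(o) = 65/11 (y(o) = -65*(-1/11) = 65/11)
-4540/y(64) - 3746/(-2766) = -4540/65/11 - 3746/(-2766) = -4540*11/65 - 3746*(-1/2766) = -9988/13 + 1873/1383 = -13789055/17979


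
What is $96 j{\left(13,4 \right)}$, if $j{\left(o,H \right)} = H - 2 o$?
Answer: $-2112$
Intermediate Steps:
$96 j{\left(13,4 \right)} = 96 \left(4 - 26\right) = 96 \left(-22\right) = -2112$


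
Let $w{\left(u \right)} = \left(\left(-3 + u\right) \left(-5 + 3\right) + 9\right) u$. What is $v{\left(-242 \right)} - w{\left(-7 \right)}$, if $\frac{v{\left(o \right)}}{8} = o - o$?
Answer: $203$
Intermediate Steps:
$w{\left(u \right)} = u \left(15 - 2 u\right)$ ($w{\left(u \right)} = \left(\left(-3 + u\right) \left(-2\right) + 9\right) u = \left(\left(6 - 2 u\right) + 9\right) u = \left(15 - 2 u\right) u = u \left(15 - 2 u\right)$)
$v{\left(o \right)} = 0$ ($v{\left(o \right)} = 8 \left(o - o\right) = 8 \cdot 0 = 0$)
$v{\left(-242 \right)} - w{\left(-7 \right)} = 0 - - 7 \left(15 - -14\right) = 0 - - 7 \left(15 + 14\right) = 0 - \left(-7\right) 29 = 0 - -203 = 0 + 203 = 203$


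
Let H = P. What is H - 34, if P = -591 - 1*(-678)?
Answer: 53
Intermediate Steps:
P = 87 (P = -591 + 678 = 87)
H = 87
H - 34 = 87 - 34 = 53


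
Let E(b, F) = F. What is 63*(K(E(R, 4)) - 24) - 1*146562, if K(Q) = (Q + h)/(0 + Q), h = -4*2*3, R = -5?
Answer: -148389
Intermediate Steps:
h = -24 (h = -8*3 = -24)
K(Q) = (-24 + Q)/Q (K(Q) = (Q - 24)/(0 + Q) = (-24 + Q)/Q)
63*(K(E(R, 4)) - 24) - 1*146562 = 63*((-24 + 4)/4 - 24) - 1*146562 = 63*((1/4)*(-20) - 24) - 146562 = 63*(-5 - 24) - 146562 = 63*(-29) - 146562 = -1827 - 146562 = -148389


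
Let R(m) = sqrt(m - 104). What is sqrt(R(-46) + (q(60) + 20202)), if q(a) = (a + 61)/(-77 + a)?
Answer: sqrt(5836321 + 1445*I*sqrt(6))/17 ≈ 142.11 + 0.043092*I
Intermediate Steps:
q(a) = (61 + a)/(-77 + a)
R(m) = sqrt(-104 + m)
sqrt(R(-46) + (q(60) + 20202)) = sqrt(sqrt(-104 - 46) + ((61 + 60)/(-77 + 60) + 20202)) = sqrt(sqrt(-150) + (121/(-17) + 20202)) = sqrt(5*I*sqrt(6) + (-1/17*121 + 20202)) = sqrt(5*I*sqrt(6) + (-121/17 + 20202)) = sqrt(5*I*sqrt(6) + 343313/17) = sqrt(343313/17 + 5*I*sqrt(6))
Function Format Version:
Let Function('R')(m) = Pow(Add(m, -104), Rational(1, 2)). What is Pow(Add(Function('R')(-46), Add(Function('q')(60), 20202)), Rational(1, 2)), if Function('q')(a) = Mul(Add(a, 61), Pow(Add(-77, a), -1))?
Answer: Mul(Rational(1, 17), Pow(Add(5836321, Mul(1445, I, Pow(6, Rational(1, 2)))), Rational(1, 2))) ≈ Add(142.11, Mul(0.043092, I))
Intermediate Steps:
Function('q')(a) = Mul(Pow(Add(-77, a), -1), Add(61, a)) (Function('q')(a) = Mul(Add(61, a), Pow(Add(-77, a), -1)) = Mul(Pow(Add(-77, a), -1), Add(61, a)))
Function('R')(m) = Pow(Add(-104, m), Rational(1, 2))
Pow(Add(Function('R')(-46), Add(Function('q')(60), 20202)), Rational(1, 2)) = Pow(Add(Pow(Add(-104, -46), Rational(1, 2)), Add(Mul(Pow(Add(-77, 60), -1), Add(61, 60)), 20202)), Rational(1, 2)) = Pow(Add(Pow(-150, Rational(1, 2)), Add(Mul(Pow(-17, -1), 121), 20202)), Rational(1, 2)) = Pow(Add(Mul(5, I, Pow(6, Rational(1, 2))), Add(Mul(Rational(-1, 17), 121), 20202)), Rational(1, 2)) = Pow(Add(Mul(5, I, Pow(6, Rational(1, 2))), Add(Rational(-121, 17), 20202)), Rational(1, 2)) = Pow(Add(Mul(5, I, Pow(6, Rational(1, 2))), Rational(343313, 17)), Rational(1, 2)) = Pow(Add(Rational(343313, 17), Mul(5, I, Pow(6, Rational(1, 2)))), Rational(1, 2))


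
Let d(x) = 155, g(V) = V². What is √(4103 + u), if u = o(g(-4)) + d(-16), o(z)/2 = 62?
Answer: √4382 ≈ 66.197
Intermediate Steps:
o(z) = 124 (o(z) = 2*62 = 124)
u = 279 (u = 124 + 155 = 279)
√(4103 + u) = √(4103 + 279) = √4382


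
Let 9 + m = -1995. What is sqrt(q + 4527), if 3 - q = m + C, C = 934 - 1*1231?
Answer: 3*sqrt(759) ≈ 82.650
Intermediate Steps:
m = -2004 (m = -9 - 1995 = -2004)
C = -297 (C = 934 - 1231 = -297)
q = 2304 (q = 3 - (-2004 - 297) = 3 - 1*(-2301) = 3 + 2301 = 2304)
sqrt(q + 4527) = sqrt(2304 + 4527) = sqrt(6831) = 3*sqrt(759)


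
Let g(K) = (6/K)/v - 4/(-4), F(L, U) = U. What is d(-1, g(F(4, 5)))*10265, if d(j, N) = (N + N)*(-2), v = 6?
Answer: -49272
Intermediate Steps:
g(K) = 1 + 1/K (g(K) = (6/K)/6 - 4/(-4) = (6/K)*(1/6) - 4*(-1/4) = 1/K + 1 = 1 + 1/K)
d(j, N) = -4*N (d(j, N) = (2*N)*(-2) = -4*N)
d(-1, g(F(4, 5)))*10265 = -4*(1 + 5)/5*10265 = -4*6/5*10265 = -24/5*10265 = -49272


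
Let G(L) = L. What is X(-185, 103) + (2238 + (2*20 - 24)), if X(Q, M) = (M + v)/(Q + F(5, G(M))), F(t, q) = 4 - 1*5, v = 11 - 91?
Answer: 419221/186 ≈ 2253.9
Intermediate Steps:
v = -80
F(t, q) = -1 (F(t, q) = 4 - 5 = -1)
X(Q, M) = (-80 + M)/(-1 + Q) (X(Q, M) = (M - 80)/(Q - 1) = (-80 + M)/(-1 + Q))
X(-185, 103) + (2238 + (2*20 - 24)) = (-80 + 103)/(-1 - 185) + (2238 + (2*20 - 24)) = 23/(-186) + (2238 + (40 - 24)) = -1/186*23 + (2238 + 16) = -23/186 + 2254 = 419221/186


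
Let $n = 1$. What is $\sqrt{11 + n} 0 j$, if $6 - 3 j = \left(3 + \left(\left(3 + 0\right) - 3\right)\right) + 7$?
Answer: $0$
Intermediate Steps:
$j = - \frac{4}{3}$ ($j = 2 - \frac{\left(3 + \left(\left(3 + 0\right) - 3\right)\right) + 7}{3} = 2 - \frac{\left(3 + \left(3 - 3\right)\right) + 7}{3} = 2 - \frac{\left(3 + 0\right) + 7}{3} = 2 - \frac{3 + 7}{3} = 2 - \frac{10}{3} = - \frac{4}{3} \approx -1.3333$)
$\sqrt{11 + n} 0 j = \sqrt{11 + 1} \cdot 0 \left(- \frac{4}{3}\right) = \sqrt{12} \cdot 0 \left(- \frac{4}{3}\right) = 2 \sqrt{3} \cdot 0 \left(- \frac{4}{3}\right) = 0 \left(- \frac{4}{3}\right) = 0$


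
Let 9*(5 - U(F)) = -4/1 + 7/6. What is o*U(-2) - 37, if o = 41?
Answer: 9769/54 ≈ 180.91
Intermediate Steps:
U(F) = 287/54 (U(F) = 5 - (-4/1 + 7/6)/9 = 5 - (-4*1 + 7*(⅙))/9 = 5 - (-4 + 7/6)/9 = 5 - ⅑*(-17/6) = 5 + 17/54 = 287/54)
o*U(-2) - 37 = 41*(287/54) - 37 = 11767/54 - 37 = 9769/54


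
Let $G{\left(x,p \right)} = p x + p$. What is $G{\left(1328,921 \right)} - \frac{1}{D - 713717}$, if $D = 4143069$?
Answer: $\frac{4197557712167}{3429352} \approx 1.224 \cdot 10^{6}$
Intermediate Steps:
$G{\left(x,p \right)} = p + p x$
$G{\left(1328,921 \right)} - \frac{1}{D - 713717} = 921 \left(1 + 1328\right) - \frac{1}{4143069 - 713717} = 921 \cdot 1329 - \frac{1}{3429352} = 1224009 - \frac{1}{3429352} = \frac{4197557712167}{3429352}$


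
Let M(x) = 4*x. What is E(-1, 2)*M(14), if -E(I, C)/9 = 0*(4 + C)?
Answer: 0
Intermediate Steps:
E(I, C) = 0 (E(I, C) = -0*(4 + C) = -9*0 = 0)
E(-1, 2)*M(14) = 0*(4*14) = 0*56 = 0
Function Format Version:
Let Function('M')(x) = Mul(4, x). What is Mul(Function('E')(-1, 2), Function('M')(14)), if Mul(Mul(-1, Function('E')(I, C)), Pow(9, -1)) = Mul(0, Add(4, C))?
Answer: 0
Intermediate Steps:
Function('E')(I, C) = 0 (Function('E')(I, C) = Mul(-9, Mul(0, Add(4, C))) = Mul(-9, 0) = 0)
Mul(Function('E')(-1, 2), Function('M')(14)) = Mul(0, Mul(4, 14)) = Mul(0, 56) = 0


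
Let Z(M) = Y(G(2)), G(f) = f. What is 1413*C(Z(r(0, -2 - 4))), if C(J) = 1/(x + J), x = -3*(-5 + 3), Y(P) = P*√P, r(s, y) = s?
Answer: 4239/14 - 1413*√2/14 ≈ 160.05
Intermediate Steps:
Y(P) = P^(3/2)
Z(M) = 2*√2 (Z(M) = 2^(3/2) = 2*√2)
x = 6 (x = -3*(-2) = 6)
C(J) = 1/(6 + J)
1413*C(Z(r(0, -2 - 4))) = 1413/(6 + 2*√2)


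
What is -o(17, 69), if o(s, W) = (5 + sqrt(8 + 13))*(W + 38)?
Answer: -535 - 107*sqrt(21) ≈ -1025.3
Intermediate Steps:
o(s, W) = (5 + sqrt(21))*(38 + W)
-o(17, 69) = -(190 + 5*69 + 38*sqrt(21) + 69*sqrt(21)) = -(190 + 345 + 38*sqrt(21) + 69*sqrt(21)) = -(535 + 107*sqrt(21)) = -535 - 107*sqrt(21)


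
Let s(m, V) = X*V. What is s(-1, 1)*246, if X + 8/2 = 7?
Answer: 738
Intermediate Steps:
X = 3 (X = -4 + 7 = 3)
s(m, V) = 3*V
s(-1, 1)*246 = (3*1)*246 = 3*246 = 738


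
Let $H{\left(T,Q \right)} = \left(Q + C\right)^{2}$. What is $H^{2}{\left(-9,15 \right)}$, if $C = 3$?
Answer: $104976$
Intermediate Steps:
$H{\left(T,Q \right)} = \left(3 + Q\right)^{2}$ ($H{\left(T,Q \right)} = \left(Q + 3\right)^{2} = \left(3 + Q\right)^{2}$)
$H^{2}{\left(-9,15 \right)} = \left(\left(3 + 15\right)^{2}\right)^{2} = \left(18^{2}\right)^{2} = 324^{2} = 104976$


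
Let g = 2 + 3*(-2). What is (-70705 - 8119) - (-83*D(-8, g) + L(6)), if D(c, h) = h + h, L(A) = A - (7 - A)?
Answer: -79493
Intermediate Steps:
L(A) = -7 + 2*A (L(A) = A + (-7 + A) = -7 + 2*A)
g = -4 (g = 2 - 6 = -4)
D(c, h) = 2*h
(-70705 - 8119) - (-83*D(-8, g) + L(6)) = (-70705 - 8119) - (-166*(-4) + (-7 + 2*6)) = -78824 - (-83*(-8) + (-7 + 12)) = -78824 - (664 + 5) = -78824 - 1*669 = -78824 - 669 = -79493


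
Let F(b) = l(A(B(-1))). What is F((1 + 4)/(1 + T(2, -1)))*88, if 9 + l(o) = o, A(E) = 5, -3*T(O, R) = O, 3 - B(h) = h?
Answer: -352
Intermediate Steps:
B(h) = 3 - h
T(O, R) = -O/3
l(o) = -9 + o
F(b) = -4 (F(b) = -9 + 5 = -4)
F((1 + 4)/(1 + T(2, -1)))*88 = -4*88 = -352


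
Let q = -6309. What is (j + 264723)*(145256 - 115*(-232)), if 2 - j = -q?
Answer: 44431013376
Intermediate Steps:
j = -6307 (j = 2 - (-1)*(-6309) = 2 - 1*6309 = 2 - 6309 = -6307)
(j + 264723)*(145256 - 115*(-232)) = (-6307 + 264723)*(145256 - 115*(-232)) = 258416*(145256 + 26680) = 258416*171936 = 44431013376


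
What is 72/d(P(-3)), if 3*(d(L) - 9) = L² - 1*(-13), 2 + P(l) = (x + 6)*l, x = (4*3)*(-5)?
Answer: 27/3205 ≈ 0.0084243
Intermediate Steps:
x = -60 (x = 12*(-5) = -60)
P(l) = -2 - 54*l (P(l) = -2 + (-60 + 6)*l = -2 - 54*l)
d(L) = 40/3 + L²/3 (d(L) = 9 + (L² - 1*(-13))/3 = 9 + (L² + 13)/3 = 9 + (13 + L²)/3 = 9 + (13/3 + L²/3) = 40/3 + L²/3)
72/d(P(-3)) = 72/(40/3 + (-2 - 54*(-3))²/3) = 72/(40/3 + (-2 + 162)²/3) = 72/(40/3 + (⅓)*160²) = 72/(40/3 + (⅓)*25600) = 72/(40/3 + 25600/3) = 72/(25640/3) = 72*(3/25640) = 27/3205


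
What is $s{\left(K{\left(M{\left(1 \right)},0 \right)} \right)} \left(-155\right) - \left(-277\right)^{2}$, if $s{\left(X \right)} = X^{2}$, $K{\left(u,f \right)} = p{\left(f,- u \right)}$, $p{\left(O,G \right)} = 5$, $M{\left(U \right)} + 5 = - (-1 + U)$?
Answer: $-80604$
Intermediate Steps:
$M{\left(U \right)} = -4 - U$ ($M{\left(U \right)} = -5 - \left(-1 + U\right) = -4 - U$)
$K{\left(u,f \right)} = 5$
$s{\left(K{\left(M{\left(1 \right)},0 \right)} \right)} \left(-155\right) - \left(-277\right)^{2} = 5^{2} \left(-155\right) - \left(-277\right)^{2} = 25 \left(-155\right) - 76729 = -3875 - 76729 = -80604$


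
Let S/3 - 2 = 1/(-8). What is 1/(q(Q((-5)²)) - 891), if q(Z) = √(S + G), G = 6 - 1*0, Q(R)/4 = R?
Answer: -2376/2116985 - 2*√186/6350955 ≈ -0.0011266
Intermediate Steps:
Q(R) = 4*R
S = 45/8 (S = 6 + 3/(-8) = 6 + 3*(-⅛) = 6 - 3/8 = 45/8 ≈ 5.6250)
G = 6 (G = 6 + 0 = 6)
q(Z) = √186/4 (q(Z) = √(45/8 + 6) = √(93/8) = √186/4)
1/(q(Q((-5)²)) - 891) = 1/(√186/4 - 891) = 1/(-891 + √186/4)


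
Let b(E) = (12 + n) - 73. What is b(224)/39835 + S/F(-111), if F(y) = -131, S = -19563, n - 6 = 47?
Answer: 779291057/5218385 ≈ 149.34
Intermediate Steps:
n = 53 (n = 6 + 47 = 53)
b(E) = -8 (b(E) = (12 + 53) - 73 = 65 - 73 = -8)
b(224)/39835 + S/F(-111) = -8/39835 - 19563/(-131) = -8*1/39835 - 19563*(-1/131) = -8/39835 + 19563/131 = 779291057/5218385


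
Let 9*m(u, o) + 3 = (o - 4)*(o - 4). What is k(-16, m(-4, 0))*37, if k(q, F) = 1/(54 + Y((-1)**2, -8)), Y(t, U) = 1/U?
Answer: 296/431 ≈ 0.68678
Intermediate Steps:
m(u, o) = -1/3 + (-4 + o)**2/9 (m(u, o) = -1/3 + ((o - 4)*(o - 4))/9 = -1/3 + ((-4 + o)*(-4 + o))/9 = -1/3 + (-4 + o)**2/9)
k(q, F) = 8/431 (k(q, F) = 1/(54 + 1/(-8)) = 1/(54 - 1/8) = 1/(431/8) = 8/431)
k(-16, m(-4, 0))*37 = (8/431)*37 = 296/431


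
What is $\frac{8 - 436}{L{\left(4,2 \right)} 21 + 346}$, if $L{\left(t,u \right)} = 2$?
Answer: $- \frac{107}{97} \approx -1.1031$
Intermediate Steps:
$\frac{8 - 436}{L{\left(4,2 \right)} 21 + 346} = \frac{8 - 436}{2 \cdot 21 + 346} = - \frac{428}{42 + 346} = - \frac{428}{388} = \left(-428\right) \frac{1}{388} = - \frac{107}{97}$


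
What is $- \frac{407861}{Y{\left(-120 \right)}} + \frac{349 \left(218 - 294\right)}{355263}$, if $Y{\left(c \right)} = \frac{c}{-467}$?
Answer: $- \frac{7518592551529}{4736840} \approx -1.5873 \cdot 10^{6}$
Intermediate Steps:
$Y{\left(c \right)} = - \frac{c}{467}$ ($Y{\left(c \right)} = c \left(- \frac{1}{467}\right) = - \frac{c}{467}$)
$- \frac{407861}{Y{\left(-120 \right)}} + \frac{349 \left(218 - 294\right)}{355263} = - \frac{407861}{\left(- \frac{1}{467}\right) \left(-120\right)} + \frac{349 \left(218 - 294\right)}{355263} = - \frac{407861}{\frac{120}{467}} + 349 \left(-76\right) \frac{1}{355263} = \left(-407861\right) \frac{467}{120} - \frac{26524}{355263} = - \frac{190471087}{120} - \frac{26524}{355263} = - \frac{7518592551529}{4736840}$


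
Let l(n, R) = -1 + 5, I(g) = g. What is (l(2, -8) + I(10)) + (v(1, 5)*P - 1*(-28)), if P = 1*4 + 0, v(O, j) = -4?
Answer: 26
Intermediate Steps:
l(n, R) = 4
P = 4 (P = 4 + 0 = 4)
(l(2, -8) + I(10)) + (v(1, 5)*P - 1*(-28)) = (4 + 10) + (-4*4 - 1*(-28)) = 14 + (-16 + 28) = 14 + 12 = 26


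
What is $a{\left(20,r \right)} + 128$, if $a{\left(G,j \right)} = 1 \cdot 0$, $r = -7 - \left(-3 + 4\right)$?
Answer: $128$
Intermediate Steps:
$r = -8$ ($r = -7 - 1 = -8$)
$a{\left(G,j \right)} = 0$
$a{\left(20,r \right)} + 128 = 0 + 128 = 128$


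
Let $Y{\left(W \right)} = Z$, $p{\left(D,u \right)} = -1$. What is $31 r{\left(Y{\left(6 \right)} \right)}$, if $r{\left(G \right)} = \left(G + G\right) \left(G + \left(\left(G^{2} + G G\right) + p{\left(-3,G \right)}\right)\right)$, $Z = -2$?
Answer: $-620$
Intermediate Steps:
$Y{\left(W \right)} = -2$
$r{\left(G \right)} = 2 G \left(-1 + G + 2 G^{2}\right)$ ($r{\left(G \right)} = \left(G + G\right) \left(G - \left(1 - G^{2} - G G\right)\right) = 2 G \left(G + \left(\left(G^{2} + G^{2}\right) - 1\right)\right) = 2 G \left(G + \left(2 G^{2} - 1\right)\right) = 2 G \left(G + \left(-1 + 2 G^{2}\right)\right) = 2 G \left(-1 + G + 2 G^{2}\right)$)
$31 r{\left(Y{\left(6 \right)} \right)} = 31 \cdot 2 \left(-2\right) \left(-1 - 2 + 2 \left(-2\right)^{2}\right) = 31 \cdot 2 \left(-2\right) \left(-1 - 2 + 2 \cdot 4\right) = 31 \cdot 2 \left(-2\right) \left(-1 - 2 + 8\right) = 31 \cdot 2 \left(-2\right) 5 = 31 \left(-20\right) = -620$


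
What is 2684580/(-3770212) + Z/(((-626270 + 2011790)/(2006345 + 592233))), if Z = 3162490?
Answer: 387293894405390413/65296301628 ≈ 5.9313e+6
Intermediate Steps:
2684580/(-3770212) + Z/(((-626270 + 2011790)/(2006345 + 592233))) = 2684580/(-3770212) + 3162490/(((-626270 + 2011790)/(2006345 + 592233))) = 2684580*(-1/3770212) + 3162490/((1385520/2598578)) = -671145/942553 + 3162490/((1385520*(1/2598578))) = -671145/942553 + 3162490/(692760/1299289) = -671145/942553 + 3162490*(1299289/692760) = -671145/942553 + 410898846961/69276 = 387293894405390413/65296301628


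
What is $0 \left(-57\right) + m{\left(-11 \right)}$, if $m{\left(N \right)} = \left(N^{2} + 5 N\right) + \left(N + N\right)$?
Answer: $44$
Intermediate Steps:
$m{\left(N \right)} = N^{2} + 7 N$ ($m{\left(N \right)} = \left(N^{2} + 5 N\right) + 2 N = N^{2} + 7 N$)
$0 \left(-57\right) + m{\left(-11 \right)} = 0 \left(-57\right) - 11 \left(7 - 11\right) = 0 - -44 = 0 + 44 = 44$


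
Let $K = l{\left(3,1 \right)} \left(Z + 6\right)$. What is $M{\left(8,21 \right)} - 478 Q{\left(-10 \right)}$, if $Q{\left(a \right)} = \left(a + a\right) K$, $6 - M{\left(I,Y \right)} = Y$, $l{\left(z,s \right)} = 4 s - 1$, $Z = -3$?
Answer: $86025$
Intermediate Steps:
$l{\left(z,s \right)} = -1 + 4 s$
$K = 9$ ($K = \left(-1 + 4 \cdot 1\right) \left(-3 + 6\right) = \left(-1 + 4\right) 3 = 3 \cdot 3 = 9$)
$M{\left(I,Y \right)} = 6 - Y$
$Q{\left(a \right)} = 18 a$ ($Q{\left(a \right)} = \left(a + a\right) 9 = 2 a 9 = 18 a$)
$M{\left(8,21 \right)} - 478 Q{\left(-10 \right)} = \left(6 - 21\right) - 478 \cdot 18 \left(-10\right) = \left(6 - 21\right) - -86040 = -15 + 86040 = 86025$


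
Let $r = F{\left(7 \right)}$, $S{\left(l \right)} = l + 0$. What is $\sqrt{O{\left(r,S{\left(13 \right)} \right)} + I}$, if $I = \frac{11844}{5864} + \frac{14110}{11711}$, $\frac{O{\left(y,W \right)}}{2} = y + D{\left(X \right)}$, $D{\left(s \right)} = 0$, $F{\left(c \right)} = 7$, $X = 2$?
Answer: $\frac{\sqrt{103611931817530}}{2452618} \approx 4.1503$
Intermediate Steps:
$S{\left(l \right)} = l$
$r = 7$
$O{\left(y,W \right)} = 2 y$ ($O{\left(y,W \right)} = 2 \left(y + 0\right) = 2 y$)
$I = \frac{55361531}{17168326}$ ($I = 11844 \cdot \frac{1}{5864} + 14110 \cdot \frac{1}{11711} = \frac{2961}{1466} + \frac{14110}{11711} = \frac{55361531}{17168326} \approx 3.2246$)
$\sqrt{O{\left(r,S{\left(13 \right)} \right)} + I} = \sqrt{2 \cdot 7 + \frac{55361531}{17168326}} = \sqrt{14 + \frac{55361531}{17168326}} = \sqrt{\frac{295718095}{17168326}} = \frac{\sqrt{103611931817530}}{2452618}$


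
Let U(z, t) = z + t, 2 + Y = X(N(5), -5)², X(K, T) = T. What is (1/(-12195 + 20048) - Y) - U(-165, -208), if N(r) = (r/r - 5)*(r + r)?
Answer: 2748551/7853 ≈ 350.00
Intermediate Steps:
N(r) = -8*r (N(r) = (1 - 5)*(2*r) = -8*r)
Y = 23 (Y = -2 + (-5)² = -2 + 25 = 23)
U(z, t) = t + z
(1/(-12195 + 20048) - Y) - U(-165, -208) = (1/(-12195 + 20048) - 1*23) - (-208 - 165) = (1/7853 - 23) - 1*(-373) = (1/7853 - 23) + 373 = -180618/7853 + 373 = 2748551/7853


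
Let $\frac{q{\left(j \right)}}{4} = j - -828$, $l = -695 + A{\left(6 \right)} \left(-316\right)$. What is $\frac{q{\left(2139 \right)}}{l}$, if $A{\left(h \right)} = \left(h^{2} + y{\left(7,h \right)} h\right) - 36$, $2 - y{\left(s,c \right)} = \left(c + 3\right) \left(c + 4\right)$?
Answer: $\frac{11868}{166153} \approx 0.071428$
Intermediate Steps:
$y{\left(s,c \right)} = 2 - \left(3 + c\right) \left(4 + c\right)$ ($y{\left(s,c \right)} = 2 - \left(c + 3\right) \left(c + 4\right) = 2 - \left(3 + c\right) \left(4 + c\right)$)
$A{\left(h \right)} = -36 + h^{2} + h \left(-10 - h^{2} - 7 h\right)$ ($A{\left(h \right)} = \left(h^{2} + \left(-10 - h^{2} - 7 h\right) h\right) - 36 = \left(h^{2} + h \left(-10 - h^{2} - 7 h\right)\right) - 36 = -36 + h^{2} + h \left(-10 - h^{2} - 7 h\right)$)
$l = 166153$ ($l = -695 + \left(-36 + 6^{2} - 6 \left(10 + 6^{2} + 7 \cdot 6\right)\right) \left(-316\right) = -695 + \left(-36 + 36 - 6 \left(10 + 36 + 42\right)\right) \left(-316\right) = -695 + \left(-36 + 36 - 6 \cdot 88\right) \left(-316\right) = -695 + \left(-36 + 36 - 528\right) \left(-316\right) = -695 - -166848 = -695 + 166848 = 166153$)
$q{\left(j \right)} = 3312 + 4 j$ ($q{\left(j \right)} = 4 \left(j - -828\right) = 4 \left(j + 828\right) = 4 \left(828 + j\right) = 3312 + 4 j$)
$\frac{q{\left(2139 \right)}}{l} = \frac{3312 + 4 \cdot 2139}{166153} = \left(3312 + 8556\right) \frac{1}{166153} = 11868 \cdot \frac{1}{166153} = \frac{11868}{166153}$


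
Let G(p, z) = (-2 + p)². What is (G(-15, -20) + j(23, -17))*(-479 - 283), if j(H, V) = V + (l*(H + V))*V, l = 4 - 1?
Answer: 25908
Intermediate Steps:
l = 3
j(H, V) = V + V*(3*H + 3*V) (j(H, V) = V + (3*(H + V))*V = V + (3*H + 3*V)*V = V + V*(3*H + 3*V))
(G(-15, -20) + j(23, -17))*(-479 - 283) = ((-2 - 15)² - 17*(1 + 3*23 + 3*(-17)))*(-479 - 283) = ((-17)² - 17*(1 + 69 - 51))*(-762) = (289 - 17*19)*(-762) = (289 - 323)*(-762) = -34*(-762) = 25908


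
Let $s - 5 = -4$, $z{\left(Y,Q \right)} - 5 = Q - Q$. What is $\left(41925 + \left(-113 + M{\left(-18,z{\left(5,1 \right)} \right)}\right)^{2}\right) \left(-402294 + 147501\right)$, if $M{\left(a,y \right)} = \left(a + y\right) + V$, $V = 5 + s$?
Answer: $-14351215725$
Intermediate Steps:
$z{\left(Y,Q \right)} = 5$ ($z{\left(Y,Q \right)} = 5 + \left(Q - Q\right) = 5 + 0 = 5$)
$s = 1$ ($s = 5 - 4 = 1$)
$V = 6$ ($V = 5 + 1 = 6$)
$M{\left(a,y \right)} = 6 + a + y$ ($M{\left(a,y \right)} = \left(a + y\right) + 6 = 6 + a + y$)
$\left(41925 + \left(-113 + M{\left(-18,z{\left(5,1 \right)} \right)}\right)^{2}\right) \left(-402294 + 147501\right) = \left(41925 + \left(-113 + \left(6 - 18 + 5\right)\right)^{2}\right) \left(-402294 + 147501\right) = \left(41925 + \left(-113 - 7\right)^{2}\right) \left(-254793\right) = \left(41925 + \left(-120\right)^{2}\right) \left(-254793\right) = \left(41925 + 14400\right) \left(-254793\right) = 56325 \left(-254793\right) = -14351215725$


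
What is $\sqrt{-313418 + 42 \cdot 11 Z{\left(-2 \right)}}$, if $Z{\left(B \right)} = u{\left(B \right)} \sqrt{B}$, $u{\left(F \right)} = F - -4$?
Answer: $\sqrt{-313418 + 924 i \sqrt{2}} \approx 1.167 + 559.84 i$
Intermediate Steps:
$u{\left(F \right)} = 4 + F$ ($u{\left(F \right)} = F + 4 = 4 + F$)
$Z{\left(B \right)} = \sqrt{B} \left(4 + B\right)$ ($Z{\left(B \right)} = \left(4 + B\right) \sqrt{B} = \sqrt{B} \left(4 + B\right)$)
$\sqrt{-313418 + 42 \cdot 11 Z{\left(-2 \right)}} = \sqrt{-313418 + 42 \cdot 11 \sqrt{-2} \left(4 - 2\right)} = \sqrt{-313418 + 462 i \sqrt{2} \cdot 2} = \sqrt{-313418 + 462 \cdot 2 i \sqrt{2}} = \sqrt{-313418 + 924 i \sqrt{2}}$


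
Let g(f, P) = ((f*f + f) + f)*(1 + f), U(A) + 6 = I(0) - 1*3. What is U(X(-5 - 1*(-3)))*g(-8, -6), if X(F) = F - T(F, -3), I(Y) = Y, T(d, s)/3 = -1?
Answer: 3024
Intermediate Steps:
T(d, s) = -3 (T(d, s) = 3*(-1) = -3)
X(F) = 3 + F (X(F) = F - 1*(-3) = F + 3 = 3 + F)
U(A) = -9 (U(A) = -6 + (0 - 1*3) = -6 + (0 - 3) = -6 - 3 = -9)
g(f, P) = (1 + f)*(f**2 + 2*f) (g(f, P) = ((f**2 + f) + f)*(1 + f) = ((f + f**2) + f)*(1 + f) = (f**2 + 2*f)*(1 + f) = (1 + f)*(f**2 + 2*f))
U(X(-5 - 1*(-3)))*g(-8, -6) = -(-72)*(2 + (-8)**2 + 3*(-8)) = -(-72)*(2 + 64 - 24) = -(-72)*42 = -9*(-336) = 3024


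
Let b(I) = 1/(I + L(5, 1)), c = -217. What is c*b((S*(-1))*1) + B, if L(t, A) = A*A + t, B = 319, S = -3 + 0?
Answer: 2654/9 ≈ 294.89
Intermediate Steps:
S = -3
L(t, A) = t + A² (L(t, A) = A² + t = t + A²)
b(I) = 1/(6 + I) (b(I) = 1/(I + (5 + 1²)) = 1/(I + (5 + 1)) = 1/(I + 6) = 1/(6 + I))
c*b((S*(-1))*1) + B = -217/(6 - 3*(-1)*1) + 319 = -217/(6 + 3*1) + 319 = -217/(6 + 3) + 319 = -217/9 + 319 = 2654/9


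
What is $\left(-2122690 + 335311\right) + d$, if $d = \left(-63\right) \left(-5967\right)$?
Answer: $-1411458$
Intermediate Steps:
$d = 375921$
$\left(-2122690 + 335311\right) + d = \left(-2122690 + 335311\right) + 375921 = -1787379 + 375921 = -1411458$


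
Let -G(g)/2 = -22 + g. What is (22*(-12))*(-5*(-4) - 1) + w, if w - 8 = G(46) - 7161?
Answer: -12217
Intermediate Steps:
G(g) = 44 - 2*g (G(g) = -2*(-22 + g) = 44 - 2*g)
w = -7201 (w = 8 + ((44 - 2*46) - 7161) = 8 + ((44 - 92) - 7161) = 8 + (-48 - 7161) = 8 - 7209 = -7201)
(22*(-12))*(-5*(-4) - 1) + w = (22*(-12))*(-5*(-4) - 1) - 7201 = -264*(20 - 1) - 7201 = -264*19 - 7201 = -5016 - 7201 = -12217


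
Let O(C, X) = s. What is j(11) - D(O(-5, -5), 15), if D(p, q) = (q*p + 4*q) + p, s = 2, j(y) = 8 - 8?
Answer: -92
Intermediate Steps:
j(y) = 0
O(C, X) = 2
D(p, q) = p + 4*q + p*q (D(p, q) = (p*q + 4*q) + p = (4*q + p*q) + p = p + 4*q + p*q)
j(11) - D(O(-5, -5), 15) = 0 - (2 + 4*15 + 2*15) = 0 - (2 + 60 + 30) = 0 - 1*92 = 0 - 92 = -92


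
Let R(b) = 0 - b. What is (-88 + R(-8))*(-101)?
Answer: 8080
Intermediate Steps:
R(b) = -b
(-88 + R(-8))*(-101) = (-88 - 1*(-8))*(-101) = (-88 + 8)*(-101) = -80*(-101) = 8080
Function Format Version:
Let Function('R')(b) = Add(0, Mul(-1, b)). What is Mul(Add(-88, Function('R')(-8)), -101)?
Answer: 8080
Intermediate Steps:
Function('R')(b) = Mul(-1, b)
Mul(Add(-88, Function('R')(-8)), -101) = Mul(Add(-88, Mul(-1, -8)), -101) = Mul(Add(-88, 8), -101) = Mul(-80, -101) = 8080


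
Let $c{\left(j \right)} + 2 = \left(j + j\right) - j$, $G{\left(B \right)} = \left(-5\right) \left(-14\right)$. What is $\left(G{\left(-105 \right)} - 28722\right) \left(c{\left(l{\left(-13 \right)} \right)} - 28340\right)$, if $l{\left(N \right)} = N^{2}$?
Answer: $807212796$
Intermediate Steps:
$G{\left(B \right)} = 70$
$c{\left(j \right)} = -2 + j$ ($c{\left(j \right)} = -2 + \left(\left(j + j\right) - j\right) = -2 + \left(2 j - j\right) = -2 + j$)
$\left(G{\left(-105 \right)} - 28722\right) \left(c{\left(l{\left(-13 \right)} \right)} - 28340\right) = \left(70 - 28722\right) \left(\left(-2 + \left(-13\right)^{2}\right) - 28340\right) = - 28652 \left(\left(-2 + 169\right) - 28340\right) = - 28652 \left(167 - 28340\right) = \left(-28652\right) \left(-28173\right) = 807212796$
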